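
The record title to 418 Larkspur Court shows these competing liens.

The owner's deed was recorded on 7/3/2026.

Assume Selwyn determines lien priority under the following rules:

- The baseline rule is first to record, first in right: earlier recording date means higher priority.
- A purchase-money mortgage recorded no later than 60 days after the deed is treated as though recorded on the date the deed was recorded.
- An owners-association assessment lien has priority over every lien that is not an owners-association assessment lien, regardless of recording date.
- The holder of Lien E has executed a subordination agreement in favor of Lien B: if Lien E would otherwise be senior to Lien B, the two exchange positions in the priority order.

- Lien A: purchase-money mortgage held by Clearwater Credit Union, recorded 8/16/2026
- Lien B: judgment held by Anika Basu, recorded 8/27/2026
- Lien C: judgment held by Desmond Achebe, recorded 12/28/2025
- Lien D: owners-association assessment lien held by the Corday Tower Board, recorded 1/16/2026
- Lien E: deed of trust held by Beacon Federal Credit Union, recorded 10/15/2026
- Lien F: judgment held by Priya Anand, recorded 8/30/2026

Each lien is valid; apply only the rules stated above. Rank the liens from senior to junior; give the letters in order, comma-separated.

Adjusting effective dates: A's effective date is the deed date, 7/3/2026.
D, as an owners-association assessment lien, has superpriority and ranks first.
Among the remaining liens, by effective date: C (12/28/2025), A (7/3/2026), B (8/27/2026), F (8/30/2026), E (10/15/2026).
Since E is not senior to B, the subordination leaves the order unchanged.

D, C, A, B, F, E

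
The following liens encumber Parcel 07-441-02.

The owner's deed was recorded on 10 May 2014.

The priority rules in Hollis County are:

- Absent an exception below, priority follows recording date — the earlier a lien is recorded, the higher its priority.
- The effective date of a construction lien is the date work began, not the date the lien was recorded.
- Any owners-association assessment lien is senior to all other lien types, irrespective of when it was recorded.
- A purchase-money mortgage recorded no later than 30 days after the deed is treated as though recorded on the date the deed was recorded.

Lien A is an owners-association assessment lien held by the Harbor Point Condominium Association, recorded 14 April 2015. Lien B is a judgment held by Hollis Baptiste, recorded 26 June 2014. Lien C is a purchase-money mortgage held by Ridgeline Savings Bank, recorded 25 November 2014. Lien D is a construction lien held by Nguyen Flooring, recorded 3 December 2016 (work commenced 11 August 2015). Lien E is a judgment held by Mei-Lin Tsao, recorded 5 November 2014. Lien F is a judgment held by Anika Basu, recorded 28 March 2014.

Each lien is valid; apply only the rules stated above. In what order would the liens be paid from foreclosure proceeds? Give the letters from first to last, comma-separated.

First, effective dates: C was recorded 199 days after the deed — beyond 30 days — so no relation-back applies; D relates back to 11 August 2015 (work commenced).
A is an owners-association assessment lien and takes priority over every other lien.
The other liens, earliest effective date first: F (28 March 2014), B (26 June 2014), E (5 November 2014), C (25 November 2014), D (11 August 2015).

A, F, B, E, C, D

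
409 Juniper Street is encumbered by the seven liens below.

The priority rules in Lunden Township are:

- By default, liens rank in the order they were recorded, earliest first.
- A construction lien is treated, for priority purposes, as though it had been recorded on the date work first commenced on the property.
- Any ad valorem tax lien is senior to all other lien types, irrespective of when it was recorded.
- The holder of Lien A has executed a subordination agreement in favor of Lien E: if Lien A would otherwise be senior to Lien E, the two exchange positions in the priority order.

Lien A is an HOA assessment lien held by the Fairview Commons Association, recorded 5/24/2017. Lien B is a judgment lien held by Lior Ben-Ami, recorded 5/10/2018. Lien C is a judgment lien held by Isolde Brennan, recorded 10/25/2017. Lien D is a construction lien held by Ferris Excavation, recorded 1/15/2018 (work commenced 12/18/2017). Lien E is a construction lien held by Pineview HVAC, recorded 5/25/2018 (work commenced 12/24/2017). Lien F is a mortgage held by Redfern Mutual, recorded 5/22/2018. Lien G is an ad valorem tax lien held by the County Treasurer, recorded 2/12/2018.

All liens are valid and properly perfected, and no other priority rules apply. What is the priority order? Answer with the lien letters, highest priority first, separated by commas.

G, E, C, D, A, B, F

Effective dates after the stated exceptions: D's effective date is 12/18/2017, when work began; E relates back to 12/24/2017 (work commenced).
G, as an ad valorem tax lien, has superpriority and ranks first.
Remaining liens by effective date: A (5/24/2017), C (10/25/2017), D (12/18/2017), E (12/24/2017), B (5/10/2018), F (5/22/2018).
A would otherwise be senior to E, so under the subordination agreement A and E exchange positions.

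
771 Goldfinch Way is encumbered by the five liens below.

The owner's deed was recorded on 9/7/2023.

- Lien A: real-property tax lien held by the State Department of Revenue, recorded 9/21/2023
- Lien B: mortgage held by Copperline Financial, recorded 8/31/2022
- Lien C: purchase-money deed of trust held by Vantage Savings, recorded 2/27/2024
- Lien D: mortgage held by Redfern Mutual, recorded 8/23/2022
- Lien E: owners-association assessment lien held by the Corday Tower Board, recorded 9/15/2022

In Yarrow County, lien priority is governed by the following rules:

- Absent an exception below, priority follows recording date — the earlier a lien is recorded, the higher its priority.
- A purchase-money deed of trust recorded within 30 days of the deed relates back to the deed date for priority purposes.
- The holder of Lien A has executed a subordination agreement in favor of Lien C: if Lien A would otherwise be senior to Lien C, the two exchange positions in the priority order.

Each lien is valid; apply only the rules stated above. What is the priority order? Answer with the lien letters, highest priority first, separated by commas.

D, B, E, C, A

Adjusting effective dates: C missed the 30-day window (173 days after the deed), so its recording date stands.
Sorted by effective date: D (8/23/2022), B (8/31/2022), E (9/15/2022), A (9/21/2023), C (2/27/2024).
A would otherwise be senior to C, so under the subordination agreement A and C exchange positions.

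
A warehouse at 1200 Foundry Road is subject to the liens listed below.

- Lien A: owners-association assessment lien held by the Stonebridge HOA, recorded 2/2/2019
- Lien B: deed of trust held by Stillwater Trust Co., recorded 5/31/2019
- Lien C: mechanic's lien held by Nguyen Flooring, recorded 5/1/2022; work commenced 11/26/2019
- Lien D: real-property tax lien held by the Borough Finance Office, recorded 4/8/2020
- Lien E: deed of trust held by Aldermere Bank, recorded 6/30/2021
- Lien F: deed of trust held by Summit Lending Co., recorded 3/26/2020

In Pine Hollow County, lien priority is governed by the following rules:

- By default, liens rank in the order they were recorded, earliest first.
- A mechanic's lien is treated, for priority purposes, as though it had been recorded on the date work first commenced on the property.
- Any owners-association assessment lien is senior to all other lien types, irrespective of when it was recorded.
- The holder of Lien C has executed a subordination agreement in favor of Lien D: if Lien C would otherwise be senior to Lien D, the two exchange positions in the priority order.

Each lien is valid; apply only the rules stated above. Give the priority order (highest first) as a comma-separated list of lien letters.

A, B, D, F, C, E

First, effective dates: C relates back to 11/26/2019 (work commenced).
As an owners-association assessment lien, A is senior to every other lien.
Remaining liens by effective date: B (5/31/2019), C (11/26/2019), F (3/26/2020), D (4/8/2020), E (6/30/2021).
The subordination applies — C was senior to D — so C and D swap.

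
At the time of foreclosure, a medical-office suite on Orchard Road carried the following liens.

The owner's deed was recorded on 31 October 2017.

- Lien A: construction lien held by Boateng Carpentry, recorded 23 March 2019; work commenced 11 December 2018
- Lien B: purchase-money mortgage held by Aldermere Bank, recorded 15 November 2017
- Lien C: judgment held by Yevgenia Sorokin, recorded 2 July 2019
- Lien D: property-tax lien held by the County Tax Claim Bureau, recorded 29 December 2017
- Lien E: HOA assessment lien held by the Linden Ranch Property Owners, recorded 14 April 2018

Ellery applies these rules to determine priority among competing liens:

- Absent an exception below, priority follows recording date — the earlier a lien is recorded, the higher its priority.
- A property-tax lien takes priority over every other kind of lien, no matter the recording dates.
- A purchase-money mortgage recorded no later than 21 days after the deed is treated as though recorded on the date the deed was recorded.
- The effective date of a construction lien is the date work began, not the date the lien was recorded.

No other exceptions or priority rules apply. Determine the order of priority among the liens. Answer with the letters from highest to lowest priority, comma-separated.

D, B, E, A, C

First, effective dates: A relates back to 11 December 2018 (work commenced); B's effective date is the deed date, 31 October 2017.
D is a property-tax lien, so it outranks all other liens regardless of date.
The other liens, earliest effective date first: B (31 October 2017), E (14 April 2018), A (11 December 2018), C (2 July 2019).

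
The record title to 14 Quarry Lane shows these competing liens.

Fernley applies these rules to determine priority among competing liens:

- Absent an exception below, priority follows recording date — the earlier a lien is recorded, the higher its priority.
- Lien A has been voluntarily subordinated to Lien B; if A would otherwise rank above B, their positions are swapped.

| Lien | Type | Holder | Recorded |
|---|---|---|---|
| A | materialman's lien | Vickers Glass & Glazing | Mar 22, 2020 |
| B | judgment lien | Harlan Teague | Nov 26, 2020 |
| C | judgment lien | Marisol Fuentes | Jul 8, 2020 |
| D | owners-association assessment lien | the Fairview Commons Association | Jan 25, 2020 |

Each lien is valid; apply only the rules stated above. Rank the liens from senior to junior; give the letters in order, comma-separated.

By effective date, earliest first: D (Jan 25, 2020), A (Mar 22, 2020), C (Jul 8, 2020), B (Nov 26, 2020).
The subordination applies — A was senior to B — so A and B swap.

D, B, C, A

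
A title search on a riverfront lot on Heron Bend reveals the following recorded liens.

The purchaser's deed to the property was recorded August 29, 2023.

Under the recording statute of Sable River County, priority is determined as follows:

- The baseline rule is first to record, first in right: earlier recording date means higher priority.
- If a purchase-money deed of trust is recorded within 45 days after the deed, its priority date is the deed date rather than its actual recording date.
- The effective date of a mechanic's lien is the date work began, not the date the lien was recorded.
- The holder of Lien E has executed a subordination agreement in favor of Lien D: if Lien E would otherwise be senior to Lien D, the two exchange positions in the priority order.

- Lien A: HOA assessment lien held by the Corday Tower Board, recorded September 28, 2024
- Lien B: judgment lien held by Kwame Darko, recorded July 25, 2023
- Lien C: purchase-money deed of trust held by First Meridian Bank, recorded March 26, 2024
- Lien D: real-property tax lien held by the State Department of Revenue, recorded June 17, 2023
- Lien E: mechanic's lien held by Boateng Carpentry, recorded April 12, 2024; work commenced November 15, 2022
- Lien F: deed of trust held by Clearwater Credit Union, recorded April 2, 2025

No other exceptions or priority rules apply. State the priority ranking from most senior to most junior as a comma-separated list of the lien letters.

D, E, B, C, A, F

Adjusting effective dates: C was recorded 210 days after the deed — beyond 45 days — so no relation-back applies; E's effective date is November 15, 2022, when work began.
Ordering by effective date: E (November 15, 2022), D (June 17, 2023), B (July 25, 2023), C (March 26, 2024), A (September 28, 2024), F (April 2, 2025).
E would otherwise be senior to D, so under the subordination agreement E and D exchange positions.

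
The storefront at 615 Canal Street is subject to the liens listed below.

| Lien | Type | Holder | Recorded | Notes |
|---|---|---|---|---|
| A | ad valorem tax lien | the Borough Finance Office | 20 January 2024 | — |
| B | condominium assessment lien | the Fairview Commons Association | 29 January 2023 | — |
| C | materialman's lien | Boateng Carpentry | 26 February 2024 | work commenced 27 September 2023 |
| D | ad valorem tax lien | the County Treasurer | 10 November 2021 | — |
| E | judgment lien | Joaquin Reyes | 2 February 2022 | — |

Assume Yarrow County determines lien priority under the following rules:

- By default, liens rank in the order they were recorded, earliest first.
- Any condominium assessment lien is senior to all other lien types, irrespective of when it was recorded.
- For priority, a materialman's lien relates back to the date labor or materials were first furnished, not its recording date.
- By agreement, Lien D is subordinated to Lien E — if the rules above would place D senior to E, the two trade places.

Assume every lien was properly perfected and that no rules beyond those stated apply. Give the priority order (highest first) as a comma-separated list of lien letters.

B, E, D, C, A

First, effective dates: C's effective date is 27 September 2023, when work began.
B is a condominium assessment lien, so it outranks all other liens regardless of date.
The other liens, earliest effective date first: D (10 November 2021), E (2 February 2022), C (27 September 2023), A (20 January 2024).
D is senior to E before the subordination, so the two trade places.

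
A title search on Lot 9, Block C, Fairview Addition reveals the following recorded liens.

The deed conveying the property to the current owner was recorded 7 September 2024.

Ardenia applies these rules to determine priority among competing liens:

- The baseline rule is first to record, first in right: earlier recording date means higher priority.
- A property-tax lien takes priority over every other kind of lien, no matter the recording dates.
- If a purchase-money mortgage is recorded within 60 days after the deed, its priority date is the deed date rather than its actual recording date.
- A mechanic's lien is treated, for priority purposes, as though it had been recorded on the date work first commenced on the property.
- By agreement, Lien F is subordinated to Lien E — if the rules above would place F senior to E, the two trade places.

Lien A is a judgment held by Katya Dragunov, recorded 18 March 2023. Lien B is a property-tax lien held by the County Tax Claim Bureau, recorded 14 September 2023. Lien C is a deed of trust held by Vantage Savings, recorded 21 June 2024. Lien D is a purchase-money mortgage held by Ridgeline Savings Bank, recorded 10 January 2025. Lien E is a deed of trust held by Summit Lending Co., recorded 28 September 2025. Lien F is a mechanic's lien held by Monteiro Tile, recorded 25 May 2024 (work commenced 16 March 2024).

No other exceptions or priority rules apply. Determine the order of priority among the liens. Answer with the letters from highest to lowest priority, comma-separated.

B, A, E, C, D, F

Adjusting effective dates: D was recorded 125 days after the deed, outside the 60-day window, so it keeps its recording date; F is treated as recorded 16 March 2024, the work-commencement date.
B is a property-tax lien, so it outranks all other liens regardless of date.
The other liens, earliest effective date first: A (18 March 2023), F (16 March 2024), C (21 June 2024), D (10 January 2025), E (28 September 2025).
Because F would otherwise rank above E, the subordination swaps them.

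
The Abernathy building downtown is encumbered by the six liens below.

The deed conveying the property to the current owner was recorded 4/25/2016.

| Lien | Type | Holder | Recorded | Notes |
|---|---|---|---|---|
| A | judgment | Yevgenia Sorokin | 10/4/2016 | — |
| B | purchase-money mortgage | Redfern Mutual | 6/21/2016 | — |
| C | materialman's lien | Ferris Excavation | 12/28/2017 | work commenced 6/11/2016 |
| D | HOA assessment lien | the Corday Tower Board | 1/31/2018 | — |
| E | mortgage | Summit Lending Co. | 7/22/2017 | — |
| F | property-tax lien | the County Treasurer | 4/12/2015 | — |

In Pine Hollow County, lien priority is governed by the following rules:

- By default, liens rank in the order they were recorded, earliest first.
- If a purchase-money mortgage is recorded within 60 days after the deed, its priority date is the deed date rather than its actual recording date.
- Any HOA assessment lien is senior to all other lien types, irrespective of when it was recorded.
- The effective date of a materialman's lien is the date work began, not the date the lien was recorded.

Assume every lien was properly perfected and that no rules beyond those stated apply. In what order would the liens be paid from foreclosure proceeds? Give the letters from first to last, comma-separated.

D, F, B, C, A, E

First, effective dates: B's effective date is the deed date, 4/25/2016; C is treated as recorded 6/11/2016, the work-commencement date.
D, as an HOA assessment lien, has superpriority and ranks first.
Among the remaining liens, by effective date: F (4/12/2015), B (4/25/2016), C (6/11/2016), A (10/4/2016), E (7/22/2017).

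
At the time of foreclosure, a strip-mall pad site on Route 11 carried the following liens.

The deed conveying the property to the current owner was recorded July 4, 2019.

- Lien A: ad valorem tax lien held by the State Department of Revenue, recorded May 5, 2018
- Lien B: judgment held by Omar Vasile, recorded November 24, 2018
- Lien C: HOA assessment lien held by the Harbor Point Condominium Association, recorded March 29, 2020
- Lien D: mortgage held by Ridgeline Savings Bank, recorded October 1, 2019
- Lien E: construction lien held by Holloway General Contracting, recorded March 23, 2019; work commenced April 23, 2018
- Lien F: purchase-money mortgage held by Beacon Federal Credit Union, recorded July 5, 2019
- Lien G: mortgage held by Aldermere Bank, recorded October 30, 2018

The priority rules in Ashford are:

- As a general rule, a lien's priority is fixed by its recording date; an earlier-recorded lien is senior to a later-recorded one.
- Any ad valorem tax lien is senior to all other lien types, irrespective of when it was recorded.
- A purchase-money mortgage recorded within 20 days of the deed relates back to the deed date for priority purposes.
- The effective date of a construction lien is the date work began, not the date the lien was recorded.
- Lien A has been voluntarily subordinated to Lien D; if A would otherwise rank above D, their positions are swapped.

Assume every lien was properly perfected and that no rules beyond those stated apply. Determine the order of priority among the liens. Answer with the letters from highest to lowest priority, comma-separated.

Effective dates after the stated exceptions: E relates back to April 23, 2018 (work commenced); F relates back to the deed date July 4, 2019.
A, as an ad valorem tax lien, has superpriority and ranks first.
Among the remaining liens, by effective date: E (April 23, 2018), G (October 30, 2018), B (November 24, 2018), F (July 4, 2019), D (October 1, 2019), C (March 29, 2020).
Because A would otherwise rank above D, the subordination swaps them.

D, E, G, B, F, A, C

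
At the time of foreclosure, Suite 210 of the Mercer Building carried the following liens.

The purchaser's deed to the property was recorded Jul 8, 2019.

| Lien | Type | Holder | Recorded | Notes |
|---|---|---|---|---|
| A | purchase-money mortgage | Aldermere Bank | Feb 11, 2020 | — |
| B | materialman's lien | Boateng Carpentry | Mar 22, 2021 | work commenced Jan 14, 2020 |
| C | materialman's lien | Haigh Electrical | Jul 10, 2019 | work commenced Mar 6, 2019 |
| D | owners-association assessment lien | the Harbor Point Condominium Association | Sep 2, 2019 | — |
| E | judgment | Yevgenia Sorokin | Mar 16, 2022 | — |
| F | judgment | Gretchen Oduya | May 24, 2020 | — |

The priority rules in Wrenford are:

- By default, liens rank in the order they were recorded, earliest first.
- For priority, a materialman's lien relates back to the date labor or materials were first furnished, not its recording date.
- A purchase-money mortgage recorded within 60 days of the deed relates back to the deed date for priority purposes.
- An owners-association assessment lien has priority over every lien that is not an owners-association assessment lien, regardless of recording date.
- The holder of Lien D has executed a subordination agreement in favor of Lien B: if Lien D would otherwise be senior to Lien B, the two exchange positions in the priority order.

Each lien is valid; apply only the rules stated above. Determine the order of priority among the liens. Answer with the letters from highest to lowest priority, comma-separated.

Effective dates: A missed the 60-day window (218 days after the deed), so its recording date stands; B relates back to Jan 14, 2020 (work commenced); C relates back to Mar 6, 2019 (work commenced).
D is an owners-association assessment lien and takes priority over every other lien.
Among the remaining liens, by effective date: C (Mar 6, 2019), B (Jan 14, 2020), A (Feb 11, 2020), F (May 24, 2020), E (Mar 16, 2022).
D is senior to B before the subordination, so the two trade places.

B, C, D, A, F, E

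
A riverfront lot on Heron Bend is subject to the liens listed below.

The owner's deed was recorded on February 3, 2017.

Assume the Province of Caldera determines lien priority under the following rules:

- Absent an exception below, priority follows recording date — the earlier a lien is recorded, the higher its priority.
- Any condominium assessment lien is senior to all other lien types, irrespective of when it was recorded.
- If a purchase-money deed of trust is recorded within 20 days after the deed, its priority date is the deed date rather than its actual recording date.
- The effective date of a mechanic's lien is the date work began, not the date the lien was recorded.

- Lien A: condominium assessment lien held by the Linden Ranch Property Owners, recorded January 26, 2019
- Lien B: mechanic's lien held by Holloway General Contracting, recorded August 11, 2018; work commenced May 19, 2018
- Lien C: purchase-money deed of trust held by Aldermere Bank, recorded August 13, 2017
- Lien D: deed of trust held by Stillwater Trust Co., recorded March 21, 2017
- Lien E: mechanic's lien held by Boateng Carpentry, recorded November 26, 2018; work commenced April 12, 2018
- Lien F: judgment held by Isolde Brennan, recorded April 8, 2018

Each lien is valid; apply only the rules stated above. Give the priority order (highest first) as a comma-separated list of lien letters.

Adjusting effective dates: B's effective date is May 19, 2018, when work began; C was recorded 191 days after the deed — beyond 20 days — so no relation-back applies; E's effective date is April 12, 2018, when work began.
A is a condominium assessment lien, so it outranks all other liens regardless of date.
Among the remaining liens, by effective date: D (March 21, 2017), C (August 13, 2017), F (April 8, 2018), E (April 12, 2018), B (May 19, 2018).

A, D, C, F, E, B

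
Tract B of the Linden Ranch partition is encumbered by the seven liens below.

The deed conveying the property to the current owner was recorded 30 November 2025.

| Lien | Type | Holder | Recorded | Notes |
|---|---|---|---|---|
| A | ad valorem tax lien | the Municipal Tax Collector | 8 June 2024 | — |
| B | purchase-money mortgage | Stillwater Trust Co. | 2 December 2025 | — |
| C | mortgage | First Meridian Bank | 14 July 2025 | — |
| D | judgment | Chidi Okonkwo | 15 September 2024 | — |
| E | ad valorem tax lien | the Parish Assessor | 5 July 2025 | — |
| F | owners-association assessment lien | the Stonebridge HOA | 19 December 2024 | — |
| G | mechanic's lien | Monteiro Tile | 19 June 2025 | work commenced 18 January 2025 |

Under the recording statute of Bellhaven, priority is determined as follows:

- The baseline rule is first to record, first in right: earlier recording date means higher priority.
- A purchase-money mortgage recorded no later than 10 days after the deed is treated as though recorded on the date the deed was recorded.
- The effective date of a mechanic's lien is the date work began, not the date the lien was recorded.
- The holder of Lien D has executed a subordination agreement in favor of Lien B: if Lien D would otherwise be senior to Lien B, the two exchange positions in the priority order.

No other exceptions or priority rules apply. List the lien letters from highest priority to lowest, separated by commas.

Adjusting effective dates: B was recorded within the 10-day window, so its effective date is the deed date 30 November 2025; G is treated as recorded 18 January 2025, the work-commencement date.
By effective date, earliest first: A (8 June 2024), D (15 September 2024), F (19 December 2024), G (18 January 2025), E (5 July 2025), C (14 July 2025), B (30 November 2025).
Because D would otherwise rank above B, the subordination swaps them.

A, B, F, G, E, C, D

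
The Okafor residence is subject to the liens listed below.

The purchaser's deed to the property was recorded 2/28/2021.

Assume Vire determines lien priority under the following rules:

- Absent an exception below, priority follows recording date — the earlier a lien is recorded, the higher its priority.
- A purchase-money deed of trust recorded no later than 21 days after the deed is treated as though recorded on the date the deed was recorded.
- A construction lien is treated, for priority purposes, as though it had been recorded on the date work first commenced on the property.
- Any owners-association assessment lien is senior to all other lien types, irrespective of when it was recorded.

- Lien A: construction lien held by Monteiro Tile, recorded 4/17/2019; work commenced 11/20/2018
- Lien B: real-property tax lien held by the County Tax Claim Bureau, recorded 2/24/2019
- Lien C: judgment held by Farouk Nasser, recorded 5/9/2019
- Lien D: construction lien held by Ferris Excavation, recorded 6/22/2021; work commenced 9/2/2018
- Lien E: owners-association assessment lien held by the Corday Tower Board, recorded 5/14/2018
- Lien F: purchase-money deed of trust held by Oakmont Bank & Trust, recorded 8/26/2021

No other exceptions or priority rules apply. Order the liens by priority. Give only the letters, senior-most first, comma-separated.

First, effective dates: A is treated as recorded 11/20/2018, the work-commencement date; D's effective date is 9/2/2018, when work began; F was recorded 179 days after the deed, outside the 21-day window, so it keeps its recording date.
As an owners-association assessment lien, E is senior to every other lien.
The other liens, earliest effective date first: D (9/2/2018), A (11/20/2018), B (2/24/2019), C (5/9/2019), F (8/26/2021).

E, D, A, B, C, F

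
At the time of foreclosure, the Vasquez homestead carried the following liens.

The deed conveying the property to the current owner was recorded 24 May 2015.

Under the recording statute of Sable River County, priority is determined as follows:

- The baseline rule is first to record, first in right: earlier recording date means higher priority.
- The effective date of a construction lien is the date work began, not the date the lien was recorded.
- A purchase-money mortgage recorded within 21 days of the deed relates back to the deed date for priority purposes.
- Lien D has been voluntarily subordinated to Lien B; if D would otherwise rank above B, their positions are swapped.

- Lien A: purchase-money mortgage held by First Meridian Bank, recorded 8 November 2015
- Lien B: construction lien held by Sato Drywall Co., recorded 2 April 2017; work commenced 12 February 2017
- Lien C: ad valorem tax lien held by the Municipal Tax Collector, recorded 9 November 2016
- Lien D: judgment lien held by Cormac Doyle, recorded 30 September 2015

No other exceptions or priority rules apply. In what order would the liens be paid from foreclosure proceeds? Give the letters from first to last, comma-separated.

B, A, C, D

Adjusting effective dates: A missed the 21-day window (168 days after the deed), so its recording date stands; B relates back to 12 February 2017 (work commenced).
Ordering by effective date: D (30 September 2015), A (8 November 2015), C (9 November 2016), B (12 February 2017).
The subordination applies — D was senior to B — so D and B swap.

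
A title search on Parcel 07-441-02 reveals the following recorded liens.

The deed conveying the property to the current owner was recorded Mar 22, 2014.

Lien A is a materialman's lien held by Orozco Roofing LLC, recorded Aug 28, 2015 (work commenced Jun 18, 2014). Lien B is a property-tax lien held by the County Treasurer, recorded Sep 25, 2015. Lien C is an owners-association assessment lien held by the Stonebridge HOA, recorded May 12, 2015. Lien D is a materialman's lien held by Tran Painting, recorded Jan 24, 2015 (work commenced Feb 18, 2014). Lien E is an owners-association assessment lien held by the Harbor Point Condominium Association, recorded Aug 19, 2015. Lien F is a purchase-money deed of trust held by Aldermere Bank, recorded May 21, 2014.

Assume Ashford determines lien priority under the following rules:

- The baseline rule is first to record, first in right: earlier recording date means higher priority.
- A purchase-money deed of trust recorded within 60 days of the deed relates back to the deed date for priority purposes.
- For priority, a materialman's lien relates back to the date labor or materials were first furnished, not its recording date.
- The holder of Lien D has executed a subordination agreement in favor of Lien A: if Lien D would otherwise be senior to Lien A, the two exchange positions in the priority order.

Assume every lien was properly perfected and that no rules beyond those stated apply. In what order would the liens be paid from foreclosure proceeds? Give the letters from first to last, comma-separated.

A, F, D, C, E, B

Adjusting effective dates: A is treated as recorded Jun 18, 2014, the work-commencement date; D's effective date is Feb 18, 2014, when work began; F was recorded within the 60-day window, so its effective date is the deed date Mar 22, 2014.
By effective date, earliest first: D (Feb 18, 2014), F (Mar 22, 2014), A (Jun 18, 2014), C (May 12, 2015), E (Aug 19, 2015), B (Sep 25, 2015).
D is senior to A before the subordination, so the two trade places.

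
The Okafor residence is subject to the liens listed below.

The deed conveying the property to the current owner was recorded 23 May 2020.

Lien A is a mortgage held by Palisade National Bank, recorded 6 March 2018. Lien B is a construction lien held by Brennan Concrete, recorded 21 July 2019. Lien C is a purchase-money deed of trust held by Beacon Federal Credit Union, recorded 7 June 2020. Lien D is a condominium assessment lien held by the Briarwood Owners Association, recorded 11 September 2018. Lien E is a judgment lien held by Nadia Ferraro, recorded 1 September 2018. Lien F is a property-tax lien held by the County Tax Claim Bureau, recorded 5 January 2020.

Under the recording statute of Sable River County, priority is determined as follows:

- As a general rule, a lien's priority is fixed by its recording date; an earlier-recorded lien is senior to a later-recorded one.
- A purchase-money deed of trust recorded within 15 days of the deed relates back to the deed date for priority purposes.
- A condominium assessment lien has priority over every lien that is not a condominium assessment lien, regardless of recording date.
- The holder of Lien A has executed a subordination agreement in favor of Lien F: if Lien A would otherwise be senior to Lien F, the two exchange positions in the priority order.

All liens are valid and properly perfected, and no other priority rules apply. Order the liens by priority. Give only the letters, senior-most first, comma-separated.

D, F, E, B, A, C

First, effective dates: C was recorded within the 15-day window, so its effective date is the deed date 23 May 2020.
D, as a condominium assessment lien, has superpriority and ranks first.
Among the remaining liens, by effective date: A (6 March 2018), E (1 September 2018), B (21 July 2019), F (5 January 2020), C (23 May 2020).
Because A would otherwise rank above F, the subordination swaps them.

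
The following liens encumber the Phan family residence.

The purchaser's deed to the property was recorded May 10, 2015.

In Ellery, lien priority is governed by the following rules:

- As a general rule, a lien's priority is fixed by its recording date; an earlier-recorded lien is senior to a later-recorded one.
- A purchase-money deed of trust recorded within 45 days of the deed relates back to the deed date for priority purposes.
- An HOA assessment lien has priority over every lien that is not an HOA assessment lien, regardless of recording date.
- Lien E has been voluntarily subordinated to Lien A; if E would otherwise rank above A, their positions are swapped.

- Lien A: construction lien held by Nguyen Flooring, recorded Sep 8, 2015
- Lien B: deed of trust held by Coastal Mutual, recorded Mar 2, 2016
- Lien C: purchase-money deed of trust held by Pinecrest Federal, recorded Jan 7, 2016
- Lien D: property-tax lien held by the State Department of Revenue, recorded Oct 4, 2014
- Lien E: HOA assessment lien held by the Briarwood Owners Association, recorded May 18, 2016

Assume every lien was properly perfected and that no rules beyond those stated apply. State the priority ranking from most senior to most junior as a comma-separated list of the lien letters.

A, D, E, C, B

Adjusting effective dates: C missed the 45-day window (242 days after the deed), so its recording date stands.
E is an HOA assessment lien and takes priority over every other lien.
Ordering the rest by effective date: D (Oct 4, 2014), A (Sep 8, 2015), C (Jan 7, 2016), B (Mar 2, 2016).
E is senior to A before the subordination, so the two trade places.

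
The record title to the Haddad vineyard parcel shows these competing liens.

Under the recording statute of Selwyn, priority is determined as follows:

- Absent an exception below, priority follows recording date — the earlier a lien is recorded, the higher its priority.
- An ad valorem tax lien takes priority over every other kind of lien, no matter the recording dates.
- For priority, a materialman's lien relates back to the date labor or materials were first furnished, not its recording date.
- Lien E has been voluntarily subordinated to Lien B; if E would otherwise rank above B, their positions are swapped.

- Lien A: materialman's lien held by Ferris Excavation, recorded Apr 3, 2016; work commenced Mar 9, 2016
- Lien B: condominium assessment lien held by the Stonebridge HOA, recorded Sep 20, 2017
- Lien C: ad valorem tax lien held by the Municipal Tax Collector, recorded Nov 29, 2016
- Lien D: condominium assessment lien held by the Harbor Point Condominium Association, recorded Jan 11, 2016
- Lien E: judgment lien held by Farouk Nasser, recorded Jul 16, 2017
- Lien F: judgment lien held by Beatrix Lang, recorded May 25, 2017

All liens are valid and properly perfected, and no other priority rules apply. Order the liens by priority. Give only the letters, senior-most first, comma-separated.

C, D, A, F, B, E

Adjusting effective dates: A relates back to Mar 9, 2016 (work commenced).
C is an ad valorem tax lien and takes priority over every other lien.
The other liens, earliest effective date first: D (Jan 11, 2016), A (Mar 9, 2016), F (May 25, 2017), E (Jul 16, 2017), B (Sep 20, 2017).
E would otherwise be senior to B, so under the subordination agreement E and B exchange positions.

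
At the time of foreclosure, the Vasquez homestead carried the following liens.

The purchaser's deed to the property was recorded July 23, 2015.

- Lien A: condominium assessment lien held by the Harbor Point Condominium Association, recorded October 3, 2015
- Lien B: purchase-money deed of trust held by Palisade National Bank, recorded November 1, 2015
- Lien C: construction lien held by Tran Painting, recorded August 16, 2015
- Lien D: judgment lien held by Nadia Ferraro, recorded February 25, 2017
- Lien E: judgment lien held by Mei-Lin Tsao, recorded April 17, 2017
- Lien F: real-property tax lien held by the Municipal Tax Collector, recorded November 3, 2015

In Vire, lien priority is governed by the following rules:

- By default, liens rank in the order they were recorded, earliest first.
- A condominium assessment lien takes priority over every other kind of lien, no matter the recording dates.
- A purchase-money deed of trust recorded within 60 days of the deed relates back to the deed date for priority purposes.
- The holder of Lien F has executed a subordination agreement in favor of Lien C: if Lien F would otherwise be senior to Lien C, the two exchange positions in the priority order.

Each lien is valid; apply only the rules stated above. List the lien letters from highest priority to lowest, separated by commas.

First, effective dates: B missed the 60-day window (101 days after the deed), so its recording date stands.
A, as a condominium assessment lien, has superpriority and ranks first.
The other liens, earliest effective date first: C (August 16, 2015), B (November 1, 2015), F (November 3, 2015), D (February 25, 2017), E (April 17, 2017).
F is already junior to C, so the subordination agreement changes nothing.

A, C, B, F, D, E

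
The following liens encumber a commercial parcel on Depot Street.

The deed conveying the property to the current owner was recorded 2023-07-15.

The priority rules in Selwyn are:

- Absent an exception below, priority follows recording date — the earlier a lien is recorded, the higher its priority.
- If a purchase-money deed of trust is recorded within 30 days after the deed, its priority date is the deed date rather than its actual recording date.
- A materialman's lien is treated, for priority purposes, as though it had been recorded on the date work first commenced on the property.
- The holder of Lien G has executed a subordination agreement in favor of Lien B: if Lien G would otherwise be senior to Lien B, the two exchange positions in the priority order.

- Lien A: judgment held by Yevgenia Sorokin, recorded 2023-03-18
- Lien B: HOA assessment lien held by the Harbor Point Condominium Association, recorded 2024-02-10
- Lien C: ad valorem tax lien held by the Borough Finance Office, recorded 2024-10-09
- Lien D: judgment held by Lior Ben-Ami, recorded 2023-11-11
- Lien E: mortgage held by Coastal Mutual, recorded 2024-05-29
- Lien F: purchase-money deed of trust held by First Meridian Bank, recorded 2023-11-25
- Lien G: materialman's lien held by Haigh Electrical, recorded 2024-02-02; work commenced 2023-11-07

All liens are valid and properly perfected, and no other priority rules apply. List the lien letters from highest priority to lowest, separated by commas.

A, B, D, F, G, E, C

Effective dates: F was recorded 133 days after the deed — beyond 30 days — so no relation-back applies; G is treated as recorded 2023-11-07, the work-commencement date.
Sorted by effective date: A (2023-03-18), G (2023-11-07), D (2023-11-11), F (2023-11-25), B (2024-02-10), E (2024-05-29), C (2024-10-09).
G is senior to B before the subordination, so the two trade places.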